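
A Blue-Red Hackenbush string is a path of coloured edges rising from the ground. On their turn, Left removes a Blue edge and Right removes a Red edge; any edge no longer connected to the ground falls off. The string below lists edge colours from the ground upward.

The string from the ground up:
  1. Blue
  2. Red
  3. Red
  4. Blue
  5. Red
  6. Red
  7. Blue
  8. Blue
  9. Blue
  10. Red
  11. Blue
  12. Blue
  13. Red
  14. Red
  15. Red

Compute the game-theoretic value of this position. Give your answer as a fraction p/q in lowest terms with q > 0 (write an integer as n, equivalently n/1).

5041/16384

Build v(s[:k]) for k = 1..15, string s = Blue Red Red Blue Red Red Blue Blue Blue Red Blue Blue Red Red Red.
step 1: add Blue to get B; options L={ 0 } R={ (no moves) } → 1
step 2: add Red to get BR; options L={ 0 } R={ 1 } → 1/2
step 3: add Red to get BRR; options L={ 0 } R={ 1/2, 1 } → 1/4
step 4: add Blue to get BRRB; options L={ 0, 1/4 } R={ 1/2, 1 } → 3/8
step 5: add Red to get BRRBR; options L={ 0, 1/4 } R={ 3/8, 1/2, 1 } → 5/16
step 6: add Red to get BRRBRR; options L={ 0, 1/4 } R={ 5/16, 3/8, 1/2, 1 } → 9/32
step 7: add Blue to get BRRBRRB; options L={ 0, 1/4, 9/32 } R={ 5/16, 3/8, 1/2, 1 } → 19/64
step 8: add Blue to get BRRBRRBB; options L={ 0, 1/4, 9/32, 19/64 } R={ 5/16, 3/8, 1/2, 1 } → 39/128
step 9: add Blue to get BRRBRRBBB; options L={ 0, 1/4, 9/32, 19/64, 39/128 } R={ 5/16, 3/8, 1/2, 1 } → 79/256
step 10: add Red to get BRRBRRBBBR; options L={ 0, 1/4, 9/32, 19/64, 39/128 } R={ 79/256, 5/16, 3/8, 1/2, 1 } → 157/512
step 11: add Blue to get BRRBRRBBBRB; options L={ 0, 1/4, 9/32, 19/64, 39/128, 157/512 } R={ 79/256, 5/16, 3/8, 1/2, 1 } → 315/1024
step 12: add Blue to get BRRBRRBBBRBB; options L={ 0, 1/4, 9/32, 19/64, 39/128, 157/512, 315/1024 } R={ 79/256, 5/16, 3/8, 1/2, 1 } → 631/2048
step 13: add Red to get BRRBRRBBBRBBR; options L={ 0, 1/4, 9/32, 19/64, 39/128, 157/512, 315/1024 } R={ 631/2048, 79/256, 5/16, 3/8, 1/2, 1 } → 1261/4096
step 14: add Red to get BRRBRRBBBRBBRR; options L={ 0, 1/4, 9/32, 19/64, 39/128, 157/512, 315/1024 } R={ 1261/4096, 631/2048, 79/256, 5/16, 3/8, 1/2, 1 } → 2521/8192
step 15: add Red to get BRRBRRBBBRBBRRR; options L={ 0, 1/4, 9/32, 19/64, 39/128, 157/512, 315/1024 } R={ 2521/8192, 1261/4096, 631/2048, 79/256, 5/16, 3/8, 1/2, 1 } → 5041/16384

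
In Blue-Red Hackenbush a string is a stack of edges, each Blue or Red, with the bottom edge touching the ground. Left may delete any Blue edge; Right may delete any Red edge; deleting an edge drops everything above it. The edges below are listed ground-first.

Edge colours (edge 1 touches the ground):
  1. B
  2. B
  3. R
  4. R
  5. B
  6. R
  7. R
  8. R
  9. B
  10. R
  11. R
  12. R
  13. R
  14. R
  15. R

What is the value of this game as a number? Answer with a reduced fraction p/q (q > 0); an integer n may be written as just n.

v(B) = { 0 |  } → 1
v(BB) = { 0 1 |  } → 2
v(BBR) = { 0 1 | 2 } → 3/2
v(BBRR) = { 0 1 | 3/2 2 } → 5/4
v(BBRRB) = { 0 1 5/4 | 3/2 2 } → 11/8
v(BBRRBR) = { 0 1 5/4 | 11/8 3/2 2 } → 21/16
v(BBRRBRR) = { 0 1 5/4 | 21/16 11/8 3/2 2 } → 41/32
v(BBRRBRRR) = { 0 1 5/4 | 41/32 21/16 11/8 3/2 2 } → 81/64
v(BBRRBRRRB) = { 0 1 5/4 81/64 | 41/32 21/16 11/8 3/2 2 } → 163/128
v(BBRRBRRRBR) = { 0 1 5/4 81/64 | 163/128 41/32 21/16 11/8 3/2 2 } → 325/256
v(BBRRBRRRBRR) = { 0 1 5/4 81/64 | 325/256 163/128 41/32 21/16 11/8 3/2 2 } → 649/512
v(BBRRBRRRBRRR) = { 0 1 5/4 81/64 | 649/512 325/256 163/128 41/32 21/16 11/8 3/2 2 } → 1297/1024
v(BBRRBRRRBRRRR) = { 0 1 5/4 81/64 | 1297/1024 649/512 325/256 163/128 41/32 21/16 11/8 3/2 2 } → 2593/2048
v(BBRRBRRRBRRRRR) = { 0 1 5/4 81/64 | 2593/2048 1297/1024 649/512 325/256 163/128 41/32 21/16 11/8 3/2 2 } → 5185/4096
v(BBRRBRRRBRRRRRR) = { 0 1 5/4 81/64 | 5185/4096 2593/2048 1297/1024 649/512 325/256 163/128 41/32 21/16 11/8 3/2 2 } → 10369/8192

10369/8192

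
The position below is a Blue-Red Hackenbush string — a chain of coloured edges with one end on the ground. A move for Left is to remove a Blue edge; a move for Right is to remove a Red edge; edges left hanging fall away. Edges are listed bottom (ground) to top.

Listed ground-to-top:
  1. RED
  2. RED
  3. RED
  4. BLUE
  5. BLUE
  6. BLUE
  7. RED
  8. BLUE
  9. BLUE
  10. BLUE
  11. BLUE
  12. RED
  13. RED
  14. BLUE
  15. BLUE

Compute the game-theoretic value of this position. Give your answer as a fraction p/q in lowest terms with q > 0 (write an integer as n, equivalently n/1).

-8729/4096

value(R) = {  | 0 } gives -1
value(RR) = {  | -1, 0 } gives -2
value(RRR) = {  | -2, -1, 0 } gives -3
value(RRRB) = { -3 | -2, -1, 0 } gives -5/2
value(RRRBB) = { -3, -5/2 | -2, -1, 0 } gives -9/4
value(RRRBBB) = { -3, -5/2, -9/4 | -2, -1, 0 } gives -17/8
value(RRRBBBR) = { -3, -5/2, -9/4 | -17/8, -2, -1, 0 } gives -35/16
value(RRRBBBRB) = { -3, -5/2, -9/4, -35/16 | -17/8, -2, -1, 0 } gives -69/32
value(RRRBBBRBB) = { -3, -5/2, -9/4, -35/16, -69/32 | -17/8, -2, -1, 0 } gives -137/64
value(RRRBBBRBBB) = { -3, -5/2, -9/4, -35/16, -69/32, -137/64 | -17/8, -2, -1, 0 } gives -273/128
value(RRRBBBRBBBB) = { -3, -5/2, -9/4, -35/16, -69/32, -137/64, -273/128 | -17/8, -2, -1, 0 } gives -545/256
value(RRRBBBRBBBBR) = { -3, -5/2, -9/4, -35/16, -69/32, -137/64, -273/128 | -545/256, -17/8, -2, -1, 0 } gives -1091/512
value(RRRBBBRBBBBRR) = { -3, -5/2, -9/4, -35/16, -69/32, -137/64, -273/128 | -1091/512, -545/256, -17/8, -2, -1, 0 } gives -2183/1024
value(RRRBBBRBBBBRRB) = { -3, -5/2, -9/4, -35/16, -69/32, -137/64, -273/128, -2183/1024 | -1091/512, -545/256, -17/8, -2, -1, 0 } gives -4365/2048
value(RRRBBBRBBBBRRBB) = { -3, -5/2, -9/4, -35/16, -69/32, -137/64, -273/128, -2183/1024, -4365/2048 | -1091/512, -545/256, -17/8, -2, -1, 0 } gives -8729/4096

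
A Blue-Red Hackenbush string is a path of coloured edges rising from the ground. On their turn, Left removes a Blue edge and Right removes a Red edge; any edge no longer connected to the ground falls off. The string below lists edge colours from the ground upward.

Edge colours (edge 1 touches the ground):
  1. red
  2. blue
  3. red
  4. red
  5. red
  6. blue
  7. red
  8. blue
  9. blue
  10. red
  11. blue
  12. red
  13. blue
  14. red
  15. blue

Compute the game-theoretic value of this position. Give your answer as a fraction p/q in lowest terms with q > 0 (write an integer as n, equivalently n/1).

-14933/16384

1 of 15 · r · max L −∞ · min R 0 → -1
2 of 15 · rb · max L -1 · min R 0 → -1/2
3 of 15 · rbr · max L -1 · min R -1/2 → -3/4
4 of 15 · rbrr · max L -1 · min R -3/4 → -7/8
5 of 15 · rbrrr · max L -1 · min R -7/8 → -15/16
6 of 15 · rbrrrb · max L -15/16 · min R -7/8 → -29/32
7 of 15 · rbrrrbr · max L -15/16 · min R -29/32 → -59/64
8 of 15 · rbrrrbrb · max L -59/64 · min R -29/32 → -117/128
9 of 15 · rbrrrbrbb · max L -117/128 · min R -29/32 → -233/256
10 of 15 · rbrrrbrbbr · max L -117/128 · min R -233/256 → -467/512
11 of 15 · rbrrrbrbbrb · max L -467/512 · min R -233/256 → -933/1024
12 of 15 · rbrrrbrbbrbr · max L -467/512 · min R -933/1024 → -1867/2048
13 of 15 · rbrrrbrbbrbrb · max L -1867/2048 · min R -933/1024 → -3733/4096
14 of 15 · rbrrrbrbbrbrbr · max L -1867/2048 · min R -3733/4096 → -7467/8192
15 of 15 · rbrrrbrbbrbrbrb · max L -7467/8192 · min R -3733/4096 → -14933/16384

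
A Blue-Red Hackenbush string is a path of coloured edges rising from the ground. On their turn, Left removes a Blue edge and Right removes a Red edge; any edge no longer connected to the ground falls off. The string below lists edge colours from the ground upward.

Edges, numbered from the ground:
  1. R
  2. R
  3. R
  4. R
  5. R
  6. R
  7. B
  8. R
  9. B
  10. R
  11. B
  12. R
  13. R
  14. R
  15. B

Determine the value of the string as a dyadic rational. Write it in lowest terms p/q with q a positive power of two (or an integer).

Build val(s[:k]) for k = 1..15, string s = R R R R R R B R B R B R R R B.
step 1: add R to get R; options L={ (no moves) } R={ 0 } => -1
step 2: add R to get RR; options L={ (no moves) } R={ -1 0 } => -2
step 3: add R to get RRR; options L={ (no moves) } R={ -2 -1 0 } => -3
step 4: add R to get RRRR; options L={ (no moves) } R={ -3 -2 -1 0 } => -4
step 5: add R to get RRRRR; options L={ (no moves) } R={ -4 -3 -2 -1 0 } => -5
step 6: add R to get RRRRRR; options L={ (no moves) } R={ -5 -4 -3 -2 -1 0 } => -6
step 7: add B to get RRRRRRB; options L={ -6 } R={ -5 -4 -3 -2 -1 0 } => -11/2
step 8: add R to get RRRRRRBR; options L={ -6 } R={ -11/2 -5 -4 -3 -2 -1 0 } => -23/4
step 9: add B to get RRRRRRBRB; options L={ -6 -23/4 } R={ -11/2 -5 -4 -3 -2 -1 0 } => -45/8
step 10: add R to get RRRRRRBRBR; options L={ -6 -23/4 } R={ -45/8 -11/2 -5 -4 -3 -2 -1 0 } => -91/16
step 11: add B to get RRRRRRBRBRB; options L={ -6 -23/4 -91/16 } R={ -45/8 -11/2 -5 -4 -3 -2 -1 0 } => -181/32
step 12: add R to get RRRRRRBRBRBR; options L={ -6 -23/4 -91/16 } R={ -181/32 -45/8 -11/2 -5 -4 -3 -2 -1 0 } => -363/64
step 13: add R to get RRRRRRBRBRBRR; options L={ -6 -23/4 -91/16 } R={ -363/64 -181/32 -45/8 -11/2 -5 -4 -3 -2 -1 0 } => -727/128
step 14: add R to get RRRRRRBRBRBRRR; options L={ -6 -23/4 -91/16 } R={ -727/128 -363/64 -181/32 -45/8 -11/2 -5 -4 -3 -2 -1 0 } => -1455/256
step 15: add B to get RRRRRRBRBRBRRRB; options L={ -6 -23/4 -91/16 -1455/256 } R={ -727/128 -363/64 -181/32 -45/8 -11/2 -5 -4 -3 -2 -1 0 } => -2909/512

-2909/512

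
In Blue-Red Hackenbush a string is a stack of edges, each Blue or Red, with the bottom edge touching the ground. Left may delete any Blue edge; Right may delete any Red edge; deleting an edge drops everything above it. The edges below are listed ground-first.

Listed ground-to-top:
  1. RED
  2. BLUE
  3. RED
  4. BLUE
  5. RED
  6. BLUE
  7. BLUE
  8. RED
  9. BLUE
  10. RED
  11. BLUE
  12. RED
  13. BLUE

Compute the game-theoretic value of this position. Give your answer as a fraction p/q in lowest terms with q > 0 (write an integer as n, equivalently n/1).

-2645/4096

g(R) = { · | 0 } ⇒ -1
g(RB) = { -1 | 0 } ⇒ -1/2
g(RBR) = { -1 | -1/2 0 } ⇒ -3/4
g(RBRB) = { -1 -3/4 | -1/2 0 } ⇒ -5/8
g(RBRBR) = { -1 -3/4 | -5/8 -1/2 0 } ⇒ -11/16
g(RBRBRB) = { -1 -3/4 -11/16 | -5/8 -1/2 0 } ⇒ -21/32
g(RBRBRBB) = { -1 -3/4 -11/16 -21/32 | -5/8 -1/2 0 } ⇒ -41/64
g(RBRBRBBR) = { -1 -3/4 -11/16 -21/32 | -41/64 -5/8 -1/2 0 } ⇒ -83/128
g(RBRBRBBRB) = { -1 -3/4 -11/16 -21/32 -83/128 | -41/64 -5/8 -1/2 0 } ⇒ -165/256
g(RBRBRBBRBR) = { -1 -3/4 -11/16 -21/32 -83/128 | -165/256 -41/64 -5/8 -1/2 0 } ⇒ -331/512
g(RBRBRBBRBRB) = { -1 -3/4 -11/16 -21/32 -83/128 -331/512 | -165/256 -41/64 -5/8 -1/2 0 } ⇒ -661/1024
g(RBRBRBBRBRBR) = { -1 -3/4 -11/16 -21/32 -83/128 -331/512 | -661/1024 -165/256 -41/64 -5/8 -1/2 0 } ⇒ -1323/2048
g(RBRBRBBRBRBRB) = { -1 -3/4 -11/16 -21/32 -83/128 -331/512 -1323/2048 | -661/1024 -165/256 -41/64 -5/8 -1/2 0 } ⇒ -2645/4096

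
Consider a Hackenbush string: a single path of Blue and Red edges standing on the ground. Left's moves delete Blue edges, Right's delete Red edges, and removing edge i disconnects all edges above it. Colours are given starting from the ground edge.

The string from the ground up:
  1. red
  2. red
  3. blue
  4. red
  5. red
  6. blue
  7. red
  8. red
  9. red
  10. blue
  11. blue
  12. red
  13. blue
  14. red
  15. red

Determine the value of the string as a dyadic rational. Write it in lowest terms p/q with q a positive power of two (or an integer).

-15255/8192

Recurse on prefixes of the 15-edge string red red blue red red blue red red red blue blue red blue red red:
1 of 15 · r · max L −∞ · min R 0 → -1
2 of 15 · rr · max L −∞ · min R -1 → -2
3 of 15 · rrb · max L -2 · min R -1 → -3/2
4 of 15 · rrbr · max L -2 · min R -3/2 → -7/4
5 of 15 · rrbrr · max L -2 · min R -7/4 → -15/8
6 of 15 · rrbrrb · max L -15/8 · min R -7/4 → -29/16
7 of 15 · rrbrrbr · max L -15/8 · min R -29/16 → -59/32
8 of 15 · rrbrrbrr · max L -15/8 · min R -59/32 → -119/64
9 of 15 · rrbrrbrrr · max L -15/8 · min R -119/64 → -239/128
10 of 15 · rrbrrbrrrb · max L -239/128 · min R -119/64 → -477/256
11 of 15 · rrbrrbrrrbb · max L -477/256 · min R -119/64 → -953/512
12 of 15 · rrbrrbrrrbbr · max L -477/256 · min R -953/512 → -1907/1024
13 of 15 · rrbrrbrrrbbrb · max L -1907/1024 · min R -953/512 → -3813/2048
14 of 15 · rrbrrbrrrbbrbr · max L -1907/1024 · min R -3813/2048 → -7627/4096
15 of 15 · rrbrrbrrrbbrbrr · max L -1907/1024 · min R -7627/4096 → -15255/8192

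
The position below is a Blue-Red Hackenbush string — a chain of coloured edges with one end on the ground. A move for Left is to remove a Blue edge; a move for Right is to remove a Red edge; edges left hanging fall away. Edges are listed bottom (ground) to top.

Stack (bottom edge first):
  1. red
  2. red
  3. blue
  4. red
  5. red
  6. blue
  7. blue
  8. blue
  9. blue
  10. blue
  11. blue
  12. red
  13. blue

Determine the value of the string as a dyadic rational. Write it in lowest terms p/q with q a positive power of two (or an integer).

Build G(s[:k]) for k = 1..13, string s = red red blue red red blue blue blue blue blue blue red blue.
edge 1 of 13 (red): { · | 0 } gives -1
edge 2 of 13 (red): { · | -1, 0 } gives -2
edge 3 of 13 (blue): { -2 | -1, 0 } gives -3/2
edge 4 of 13 (red): { -2 | -3/2, -1, 0 } gives -7/4
edge 5 of 13 (red): { -2 | -7/4, -3/2, -1, 0 } gives -15/8
edge 6 of 13 (blue): { -2, -15/8 | -7/4, -3/2, -1, 0 } gives -29/16
edge 7 of 13 (blue): { -2, -15/8, -29/16 | -7/4, -3/2, -1, 0 } gives -57/32
edge 8 of 13 (blue): { -2, -15/8, -29/16, -57/32 | -7/4, -3/2, -1, 0 } gives -113/64
edge 9 of 13 (blue): { -2, -15/8, -29/16, -57/32, -113/64 | -7/4, -3/2, -1, 0 } gives -225/128
edge 10 of 13 (blue): { -2, -15/8, -29/16, -57/32, -113/64, -225/128 | -7/4, -3/2, -1, 0 } gives -449/256
edge 11 of 13 (blue): { -2, -15/8, -29/16, -57/32, -113/64, -225/128, -449/256 | -7/4, -3/2, -1, 0 } gives -897/512
edge 12 of 13 (red): { -2, -15/8, -29/16, -57/32, -113/64, -225/128, -449/256 | -897/512, -7/4, -3/2, -1, 0 } gives -1795/1024
edge 13 of 13 (blue): { -2, -15/8, -29/16, -57/32, -113/64, -225/128, -449/256, -1795/1024 | -897/512, -7/4, -3/2, -1, 0 } gives -3589/2048

-3589/2048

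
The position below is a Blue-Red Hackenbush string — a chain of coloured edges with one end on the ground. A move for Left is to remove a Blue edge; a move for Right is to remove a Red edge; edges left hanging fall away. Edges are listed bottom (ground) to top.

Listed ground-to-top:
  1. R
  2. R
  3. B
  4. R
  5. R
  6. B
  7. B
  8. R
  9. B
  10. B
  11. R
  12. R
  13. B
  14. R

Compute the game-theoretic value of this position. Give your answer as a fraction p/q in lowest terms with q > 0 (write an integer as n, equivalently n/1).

1 of 14 · R · max L −∞ · min R 0 -> -1
2 of 14 · RR · max L −∞ · min R -1 -> -2
3 of 14 · RRB · max L -2 · min R -1 -> -3/2
4 of 14 · RRBR · max L -2 · min R -3/2 -> -7/4
5 of 14 · RRBRR · max L -2 · min R -7/4 -> -15/8
6 of 14 · RRBRRB · max L -15/8 · min R -7/4 -> -29/16
7 of 14 · RRBRRBB · max L -29/16 · min R -7/4 -> -57/32
8 of 14 · RRBRRBBR · max L -29/16 · min R -57/32 -> -115/64
9 of 14 · RRBRRBBRB · max L -115/64 · min R -57/32 -> -229/128
10 of 14 · RRBRRBBRBB · max L -229/128 · min R -57/32 -> -457/256
11 of 14 · RRBRRBBRBBR · max L -229/128 · min R -457/256 -> -915/512
12 of 14 · RRBRRBBRBBRR · max L -229/128 · min R -915/512 -> -1831/1024
13 of 14 · RRBRRBBRBBRRB · max L -1831/1024 · min R -915/512 -> -3661/2048
14 of 14 · RRBRRBBRBBRRBR · max L -1831/1024 · min R -3661/2048 -> -7323/4096

-7323/4096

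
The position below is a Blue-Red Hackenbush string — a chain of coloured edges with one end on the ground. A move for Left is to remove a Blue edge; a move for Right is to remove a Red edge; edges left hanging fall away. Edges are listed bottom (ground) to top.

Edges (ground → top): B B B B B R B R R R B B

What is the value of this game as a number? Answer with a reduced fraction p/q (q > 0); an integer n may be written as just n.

583/128

B: Left { 0 }, Right { ∅ } so simplest 1
BB: Left { 0 1 }, Right { ∅ } so simplest 2
BBB: Left { 0 1 2 }, Right { ∅ } so simplest 3
BBBB: Left { 0 1 2 3 }, Right { ∅ } so simplest 4
BBBBB: Left { 0 1 2 3 4 }, Right { ∅ } so simplest 5
BBBBBR: Left { 0 1 2 3 4 }, Right { 5 } so simplest 9/2
BBBBBRB: Left { 0 1 2 3 4 9/2 }, Right { 5 } so simplest 19/4
BBBBBRBR: Left { 0 1 2 3 4 9/2 }, Right { 19/4 5 } so simplest 37/8
BBBBBRBRR: Left { 0 1 2 3 4 9/2 }, Right { 37/8 19/4 5 } so simplest 73/16
BBBBBRBRRR: Left { 0 1 2 3 4 9/2 }, Right { 73/16 37/8 19/4 5 } so simplest 145/32
BBBBBRBRRRB: Left { 0 1 2 3 4 9/2 145/32 }, Right { 73/16 37/8 19/4 5 } so simplest 291/64
BBBBBRBRRRBB: Left { 0 1 2 3 4 9/2 145/32 291/64 }, Right { 73/16 37/8 19/4 5 } so simplest 583/128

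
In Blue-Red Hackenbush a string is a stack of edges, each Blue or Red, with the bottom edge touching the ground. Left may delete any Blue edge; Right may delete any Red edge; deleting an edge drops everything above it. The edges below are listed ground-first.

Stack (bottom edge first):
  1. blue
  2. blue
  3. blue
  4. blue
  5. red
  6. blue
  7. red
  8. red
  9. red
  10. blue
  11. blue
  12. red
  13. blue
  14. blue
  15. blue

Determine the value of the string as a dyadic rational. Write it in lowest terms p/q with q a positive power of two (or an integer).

7279/2048

Prefix values for blue blue blue blue red blue red red red blue blue red blue blue blue via {L|R} + simplicity:
b: Left { 0 }, Right { · } so simplest 1
bb: Left { 0, 1 }, Right { · } so simplest 2
bbb: Left { 0, 1, 2 }, Right { · } so simplest 3
bbbb: Left { 0, 1, 2, 3 }, Right { · } so simplest 4
bbbbr: Left { 0, 1, 2, 3 }, Right { 4 } so simplest 7/2
bbbbrb: Left { 0, 1, 2, 3, 7/2 }, Right { 4 } so simplest 15/4
bbbbrbr: Left { 0, 1, 2, 3, 7/2 }, Right { 15/4, 4 } so simplest 29/8
bbbbrbrr: Left { 0, 1, 2, 3, 7/2 }, Right { 29/8, 15/4, 4 } so simplest 57/16
bbbbrbrrr: Left { 0, 1, 2, 3, 7/2 }, Right { 57/16, 29/8, 15/4, 4 } so simplest 113/32
bbbbrbrrrb: Left { 0, 1, 2, 3, 7/2, 113/32 }, Right { 57/16, 29/8, 15/4, 4 } so simplest 227/64
bbbbrbrrrbb: Left { 0, 1, 2, 3, 7/2, 113/32, 227/64 }, Right { 57/16, 29/8, 15/4, 4 } so simplest 455/128
bbbbrbrrrbbr: Left { 0, 1, 2, 3, 7/2, 113/32, 227/64 }, Right { 455/128, 57/16, 29/8, 15/4, 4 } so simplest 909/256
bbbbrbrrrbbrb: Left { 0, 1, 2, 3, 7/2, 113/32, 227/64, 909/256 }, Right { 455/128, 57/16, 29/8, 15/4, 4 } so simplest 1819/512
bbbbrbrrrbbrbb: Left { 0, 1, 2, 3, 7/2, 113/32, 227/64, 909/256, 1819/512 }, Right { 455/128, 57/16, 29/8, 15/4, 4 } so simplest 3639/1024
bbbbrbrrrbbrbbb: Left { 0, 1, 2, 3, 7/2, 113/32, 227/64, 909/256, 1819/512, 3639/1024 }, Right { 455/128, 57/16, 29/8, 15/4, 4 } so simplest 7279/2048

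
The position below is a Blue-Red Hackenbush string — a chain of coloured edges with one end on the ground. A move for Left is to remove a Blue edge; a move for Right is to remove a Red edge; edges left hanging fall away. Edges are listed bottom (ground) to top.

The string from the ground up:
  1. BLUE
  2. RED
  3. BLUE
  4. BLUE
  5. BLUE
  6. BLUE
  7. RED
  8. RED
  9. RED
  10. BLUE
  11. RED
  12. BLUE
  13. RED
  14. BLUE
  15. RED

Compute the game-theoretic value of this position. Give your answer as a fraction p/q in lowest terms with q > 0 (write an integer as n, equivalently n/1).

Recurse on prefixes of the 15-edge string BLUE RED BLUE BLUE BLUE BLUE RED RED RED BLUE RED BLUE RED BLUE RED:
step 1: add BLUE to get B; options L={ 0 } R={ · } gives 1
step 2: add RED to get BR; options L={ 0 } R={ 1 } gives 1/2
step 3: add BLUE to get BRB; options L={ 0, 1/2 } R={ 1 } gives 3/4
step 4: add BLUE to get BRBB; options L={ 0, 1/2, 3/4 } R={ 1 } gives 7/8
step 5: add BLUE to get BRBBB; options L={ 0, 1/2, 3/4, 7/8 } R={ 1 } gives 15/16
step 6: add BLUE to get BRBBBB; options L={ 0, 1/2, 3/4, 7/8, 15/16 } R={ 1 } gives 31/32
step 7: add RED to get BRBBBBR; options L={ 0, 1/2, 3/4, 7/8, 15/16 } R={ 31/32, 1 } gives 61/64
step 8: add RED to get BRBBBBRR; options L={ 0, 1/2, 3/4, 7/8, 15/16 } R={ 61/64, 31/32, 1 } gives 121/128
step 9: add RED to get BRBBBBRRR; options L={ 0, 1/2, 3/4, 7/8, 15/16 } R={ 121/128, 61/64, 31/32, 1 } gives 241/256
step 10: add BLUE to get BRBBBBRRRB; options L={ 0, 1/2, 3/4, 7/8, 15/16, 241/256 } R={ 121/128, 61/64, 31/32, 1 } gives 483/512
step 11: add RED to get BRBBBBRRRBR; options L={ 0, 1/2, 3/4, 7/8, 15/16, 241/256 } R={ 483/512, 121/128, 61/64, 31/32, 1 } gives 965/1024
step 12: add BLUE to get BRBBBBRRRBRB; options L={ 0, 1/2, 3/4, 7/8, 15/16, 241/256, 965/1024 } R={ 483/512, 121/128, 61/64, 31/32, 1 } gives 1931/2048
step 13: add RED to get BRBBBBRRRBRBR; options L={ 0, 1/2, 3/4, 7/8, 15/16, 241/256, 965/1024 } R={ 1931/2048, 483/512, 121/128, 61/64, 31/32, 1 } gives 3861/4096
step 14: add BLUE to get BRBBBBRRRBRBRB; options L={ 0, 1/2, 3/4, 7/8, 15/16, 241/256, 965/1024, 3861/4096 } R={ 1931/2048, 483/512, 121/128, 61/64, 31/32, 1 } gives 7723/8192
step 15: add RED to get BRBBBBRRRBRBRBR; options L={ 0, 1/2, 3/4, 7/8, 15/16, 241/256, 965/1024, 3861/4096 } R={ 7723/8192, 1931/2048, 483/512, 121/128, 61/64, 31/32, 1 } gives 15445/16384

15445/16384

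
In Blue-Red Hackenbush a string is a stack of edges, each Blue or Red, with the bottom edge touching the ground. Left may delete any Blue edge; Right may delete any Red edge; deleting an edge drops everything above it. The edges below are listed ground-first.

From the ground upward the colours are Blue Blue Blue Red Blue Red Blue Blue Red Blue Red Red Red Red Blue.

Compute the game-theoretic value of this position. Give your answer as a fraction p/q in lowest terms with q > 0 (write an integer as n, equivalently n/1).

11075/4096

edge 1 of 15 (Blue): { 0 |  } → 1
edge 2 of 15 (Blue): { 0,1 |  } → 2
edge 3 of 15 (Blue): { 0,1,2 |  } → 3
edge 4 of 15 (Red): { 0,1,2 | 3 } → 5/2
edge 5 of 15 (Blue): { 0,1,2,5/2 | 3 } → 11/4
edge 6 of 15 (Red): { 0,1,2,5/2 | 11/4,3 } → 21/8
edge 7 of 15 (Blue): { 0,1,2,5/2,21/8 | 11/4,3 } → 43/16
edge 8 of 15 (Blue): { 0,1,2,5/2,21/8,43/16 | 11/4,3 } → 87/32
edge 9 of 15 (Red): { 0,1,2,5/2,21/8,43/16 | 87/32,11/4,3 } → 173/64
edge 10 of 15 (Blue): { 0,1,2,5/2,21/8,43/16,173/64 | 87/32,11/4,3 } → 347/128
edge 11 of 15 (Red): { 0,1,2,5/2,21/8,43/16,173/64 | 347/128,87/32,11/4,3 } → 693/256
edge 12 of 15 (Red): { 0,1,2,5/2,21/8,43/16,173/64 | 693/256,347/128,87/32,11/4,3 } → 1385/512
edge 13 of 15 (Red): { 0,1,2,5/2,21/8,43/16,173/64 | 1385/512,693/256,347/128,87/32,11/4,3 } → 2769/1024
edge 14 of 15 (Red): { 0,1,2,5/2,21/8,43/16,173/64 | 2769/1024,1385/512,693/256,347/128,87/32,11/4,3 } → 5537/2048
edge 15 of 15 (Blue): { 0,1,2,5/2,21/8,43/16,173/64,5537/2048 | 2769/1024,1385/512,693/256,347/128,87/32,11/4,3 } → 11075/4096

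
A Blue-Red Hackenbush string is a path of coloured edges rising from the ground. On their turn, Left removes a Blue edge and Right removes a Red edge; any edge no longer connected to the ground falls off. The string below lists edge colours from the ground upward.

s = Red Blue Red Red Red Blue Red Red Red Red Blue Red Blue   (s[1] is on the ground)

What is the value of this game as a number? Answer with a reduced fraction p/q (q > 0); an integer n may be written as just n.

-3829/4096

Prefix values for Red Blue Red Red Red Blue Red Red Red Red Blue Red Blue via {L|R} + simplicity:
v_1 [R]  L=[·]  R=[0]  — -1
v_2 [RB]  L=[-1]  R=[0]  — -1/2
v_3 [RBR]  L=[-1]  R=[-1/2, 0]  — -3/4
v_4 [RBRR]  L=[-1]  R=[-3/4, -1/2, 0]  — -7/8
v_5 [RBRRR]  L=[-1]  R=[-7/8, -3/4, -1/2, 0]  — -15/16
v_6 [RBRRRB]  L=[-1, -15/16]  R=[-7/8, -3/4, -1/2, 0]  — -29/32
v_7 [RBRRRBR]  L=[-1, -15/16]  R=[-29/32, -7/8, -3/4, -1/2, 0]  — -59/64
v_8 [RBRRRBRR]  L=[-1, -15/16]  R=[-59/64, -29/32, -7/8, -3/4, -1/2, 0]  — -119/128
v_9 [RBRRRBRRR]  L=[-1, -15/16]  R=[-119/128, -59/64, -29/32, -7/8, -3/4, -1/2, 0]  — -239/256
v_10 [RBRRRBRRRR]  L=[-1, -15/16]  R=[-239/256, -119/128, -59/64, -29/32, -7/8, -3/4, -1/2, 0]  — -479/512
v_11 [RBRRRBRRRRB]  L=[-1, -15/16, -479/512]  R=[-239/256, -119/128, -59/64, -29/32, -7/8, -3/4, -1/2, 0]  — -957/1024
v_12 [RBRRRBRRRRBR]  L=[-1, -15/16, -479/512]  R=[-957/1024, -239/256, -119/128, -59/64, -29/32, -7/8, -3/4, -1/2, 0]  — -1915/2048
v_13 [RBRRRBRRRRBRB]  L=[-1, -15/16, -479/512, -1915/2048]  R=[-957/1024, -239/256, -119/128, -59/64, -29/32, -7/8, -3/4, -1/2, 0]  — -3829/4096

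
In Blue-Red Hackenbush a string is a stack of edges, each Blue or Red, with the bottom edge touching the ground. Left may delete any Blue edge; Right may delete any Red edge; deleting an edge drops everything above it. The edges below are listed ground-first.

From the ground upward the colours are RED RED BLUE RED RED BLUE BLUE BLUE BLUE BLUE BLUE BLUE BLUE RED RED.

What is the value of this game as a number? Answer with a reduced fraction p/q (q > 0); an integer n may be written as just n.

-14343/8192

1 of 15 · R · max L −∞ · min R 0 — -1
2 of 15 · RR · max L −∞ · min R -1 — -2
3 of 15 · RRB · max L -2 · min R -1 — -3/2
4 of 15 · RRBR · max L -2 · min R -3/2 — -7/4
5 of 15 · RRBRR · max L -2 · min R -7/4 — -15/8
6 of 15 · RRBRRB · max L -15/8 · min R -7/4 — -29/16
7 of 15 · RRBRRBB · max L -29/16 · min R -7/4 — -57/32
8 of 15 · RRBRRBBB · max L -57/32 · min R -7/4 — -113/64
9 of 15 · RRBRRBBBB · max L -113/64 · min R -7/4 — -225/128
10 of 15 · RRBRRBBBBB · max L -225/128 · min R -7/4 — -449/256
11 of 15 · RRBRRBBBBBB · max L -449/256 · min R -7/4 — -897/512
12 of 15 · RRBRRBBBBBBB · max L -897/512 · min R -7/4 — -1793/1024
13 of 15 · RRBRRBBBBBBBB · max L -1793/1024 · min R -7/4 — -3585/2048
14 of 15 · RRBRRBBBBBBBBR · max L -1793/1024 · min R -3585/2048 — -7171/4096
15 of 15 · RRBRRBBBBBBBBRR · max L -1793/1024 · min R -7171/4096 — -14343/8192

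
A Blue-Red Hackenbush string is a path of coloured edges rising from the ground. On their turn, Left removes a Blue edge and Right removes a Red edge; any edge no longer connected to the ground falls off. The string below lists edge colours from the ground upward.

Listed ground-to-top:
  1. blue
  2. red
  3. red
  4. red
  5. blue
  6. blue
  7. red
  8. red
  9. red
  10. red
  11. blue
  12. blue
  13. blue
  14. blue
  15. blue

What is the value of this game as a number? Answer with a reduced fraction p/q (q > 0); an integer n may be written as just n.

3135/16384

b: Left { 0 }, Right {  } => simplest 1
br: Left { 0 }, Right { 1 } => simplest 1/2
brr: Left { 0 }, Right { 1/2 1 } => simplest 1/4
brrr: Left { 0 }, Right { 1/4 1/2 1 } => simplest 1/8
brrrb: Left { 0 1/8 }, Right { 1/4 1/2 1 } => simplest 3/16
brrrbb: Left { 0 1/8 3/16 }, Right { 1/4 1/2 1 } => simplest 7/32
brrrbbr: Left { 0 1/8 3/16 }, Right { 7/32 1/4 1/2 1 } => simplest 13/64
brrrbbrr: Left { 0 1/8 3/16 }, Right { 13/64 7/32 1/4 1/2 1 } => simplest 25/128
brrrbbrrr: Left { 0 1/8 3/16 }, Right { 25/128 13/64 7/32 1/4 1/2 1 } => simplest 49/256
brrrbbrrrr: Left { 0 1/8 3/16 }, Right { 49/256 25/128 13/64 7/32 1/4 1/2 1 } => simplest 97/512
brrrbbrrrrb: Left { 0 1/8 3/16 97/512 }, Right { 49/256 25/128 13/64 7/32 1/4 1/2 1 } => simplest 195/1024
brrrbbrrrrbb: Left { 0 1/8 3/16 97/512 195/1024 }, Right { 49/256 25/128 13/64 7/32 1/4 1/2 1 } => simplest 391/2048
brrrbbrrrrbbb: Left { 0 1/8 3/16 97/512 195/1024 391/2048 }, Right { 49/256 25/128 13/64 7/32 1/4 1/2 1 } => simplest 783/4096
brrrbbrrrrbbbb: Left { 0 1/8 3/16 97/512 195/1024 391/2048 783/4096 }, Right { 49/256 25/128 13/64 7/32 1/4 1/2 1 } => simplest 1567/8192
brrrbbrrrrbbbbb: Left { 0 1/8 3/16 97/512 195/1024 391/2048 783/4096 1567/8192 }, Right { 49/256 25/128 13/64 7/32 1/4 1/2 1 } => simplest 3135/16384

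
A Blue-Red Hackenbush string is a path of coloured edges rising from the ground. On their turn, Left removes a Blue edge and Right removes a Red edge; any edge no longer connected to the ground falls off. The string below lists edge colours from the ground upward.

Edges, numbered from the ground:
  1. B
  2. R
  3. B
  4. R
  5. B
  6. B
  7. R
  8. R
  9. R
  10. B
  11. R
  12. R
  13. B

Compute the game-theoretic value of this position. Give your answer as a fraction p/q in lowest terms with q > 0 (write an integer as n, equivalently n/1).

2835/4096

value(B) = { 0 | ∅ } => 1
value(BR) = { 0 | 1 } => 1/2
value(BRB) = { 0, 1/2 | 1 } => 3/4
value(BRBR) = { 0, 1/2 | 3/4, 1 } => 5/8
value(BRBRB) = { 0, 1/2, 5/8 | 3/4, 1 } => 11/16
value(BRBRBB) = { 0, 1/2, 5/8, 11/16 | 3/4, 1 } => 23/32
value(BRBRBBR) = { 0, 1/2, 5/8, 11/16 | 23/32, 3/4, 1 } => 45/64
value(BRBRBBRR) = { 0, 1/2, 5/8, 11/16 | 45/64, 23/32, 3/4, 1 } => 89/128
value(BRBRBBRRR) = { 0, 1/2, 5/8, 11/16 | 89/128, 45/64, 23/32, 3/4, 1 } => 177/256
value(BRBRBBRRRB) = { 0, 1/2, 5/8, 11/16, 177/256 | 89/128, 45/64, 23/32, 3/4, 1 } => 355/512
value(BRBRBBRRRBR) = { 0, 1/2, 5/8, 11/16, 177/256 | 355/512, 89/128, 45/64, 23/32, 3/4, 1 } => 709/1024
value(BRBRBBRRRBRR) = { 0, 1/2, 5/8, 11/16, 177/256 | 709/1024, 355/512, 89/128, 45/64, 23/32, 3/4, 1 } => 1417/2048
value(BRBRBBRRRBRRB) = { 0, 1/2, 5/8, 11/16, 177/256, 1417/2048 | 709/1024, 355/512, 89/128, 45/64, 23/32, 3/4, 1 } => 2835/4096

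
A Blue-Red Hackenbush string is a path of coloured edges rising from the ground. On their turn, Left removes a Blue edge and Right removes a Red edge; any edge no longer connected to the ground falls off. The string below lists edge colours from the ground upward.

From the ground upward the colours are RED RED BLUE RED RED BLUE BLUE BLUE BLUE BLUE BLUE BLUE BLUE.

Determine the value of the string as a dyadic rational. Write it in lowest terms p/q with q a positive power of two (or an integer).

Prefix values for RED RED BLUE RED RED BLUE BLUE BLUE BLUE BLUE BLUE BLUE BLUE via {L|R} + simplicity:
1 of 13 · R · max L −∞ · min R 0 ⇒ -1
2 of 13 · RR · max L −∞ · min R -1 ⇒ -2
3 of 13 · RRB · max L -2 · min R -1 ⇒ -3/2
4 of 13 · RRBR · max L -2 · min R -3/2 ⇒ -7/4
5 of 13 · RRBRR · max L -2 · min R -7/4 ⇒ -15/8
6 of 13 · RRBRRB · max L -15/8 · min R -7/4 ⇒ -29/16
7 of 13 · RRBRRBB · max L -29/16 · min R -7/4 ⇒ -57/32
8 of 13 · RRBRRBBB · max L -57/32 · min R -7/4 ⇒ -113/64
9 of 13 · RRBRRBBBB · max L -113/64 · min R -7/4 ⇒ -225/128
10 of 13 · RRBRRBBBBB · max L -225/128 · min R -7/4 ⇒ -449/256
11 of 13 · RRBRRBBBBBB · max L -449/256 · min R -7/4 ⇒ -897/512
12 of 13 · RRBRRBBBBBBB · max L -897/512 · min R -7/4 ⇒ -1793/1024
13 of 13 · RRBRRBBBBBBBB · max L -1793/1024 · min R -7/4 ⇒ -3585/2048

-3585/2048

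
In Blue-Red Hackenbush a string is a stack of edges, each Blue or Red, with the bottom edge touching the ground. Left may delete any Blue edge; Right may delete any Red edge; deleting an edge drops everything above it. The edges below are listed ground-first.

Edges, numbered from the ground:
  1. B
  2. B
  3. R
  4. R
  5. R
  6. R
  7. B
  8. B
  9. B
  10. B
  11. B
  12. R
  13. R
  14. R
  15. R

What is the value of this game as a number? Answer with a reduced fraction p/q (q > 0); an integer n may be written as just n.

Recurse on prefixes of the 15-edge string B B R R R R B B B B B R R R R:
1 of 15 · B · max L 0 · min R +∞ so 1
2 of 15 · BB · max L 1 · min R +∞ so 2
3 of 15 · BBR · max L 1 · min R 2 so 3/2
4 of 15 · BBRR · max L 1 · min R 3/2 so 5/4
5 of 15 · BBRRR · max L 1 · min R 5/4 so 9/8
6 of 15 · BBRRRR · max L 1 · min R 9/8 so 17/16
7 of 15 · BBRRRRB · max L 17/16 · min R 9/8 so 35/32
8 of 15 · BBRRRRBB · max L 35/32 · min R 9/8 so 71/64
9 of 15 · BBRRRRBBB · max L 71/64 · min R 9/8 so 143/128
10 of 15 · BBRRRRBBBB · max L 143/128 · min R 9/8 so 287/256
11 of 15 · BBRRRRBBBBB · max L 287/256 · min R 9/8 so 575/512
12 of 15 · BBRRRRBBBBBR · max L 287/256 · min R 575/512 so 1149/1024
13 of 15 · BBRRRRBBBBBRR · max L 287/256 · min R 1149/1024 so 2297/2048
14 of 15 · BBRRRRBBBBBRRR · max L 287/256 · min R 2297/2048 so 4593/4096
15 of 15 · BBRRRRBBBBBRRRR · max L 287/256 · min R 4593/4096 so 9185/8192

9185/8192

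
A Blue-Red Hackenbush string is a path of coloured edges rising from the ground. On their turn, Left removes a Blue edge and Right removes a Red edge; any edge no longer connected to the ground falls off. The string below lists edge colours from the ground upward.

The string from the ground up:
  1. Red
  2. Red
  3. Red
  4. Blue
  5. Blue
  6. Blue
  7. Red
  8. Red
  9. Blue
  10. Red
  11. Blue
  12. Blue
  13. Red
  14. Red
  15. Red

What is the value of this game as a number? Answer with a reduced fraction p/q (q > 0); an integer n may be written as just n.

-9039/4096

step 1: add Red to get R; options L={ — } R={ 0 } → -1
step 2: add Red to get RR; options L={ — } R={ -1; 0 } → -2
step 3: add Red to get RRR; options L={ — } R={ -2; -1; 0 } → -3
step 4: add Blue to get RRRB; options L={ -3 } R={ -2; -1; 0 } → -5/2
step 5: add Blue to get RRRBB; options L={ -3; -5/2 } R={ -2; -1; 0 } → -9/4
step 6: add Blue to get RRRBBB; options L={ -3; -5/2; -9/4 } R={ -2; -1; 0 } → -17/8
step 7: add Red to get RRRBBBR; options L={ -3; -5/2; -9/4 } R={ -17/8; -2; -1; 0 } → -35/16
step 8: add Red to get RRRBBBRR; options L={ -3; -5/2; -9/4 } R={ -35/16; -17/8; -2; -1; 0 } → -71/32
step 9: add Blue to get RRRBBBRRB; options L={ -3; -5/2; -9/4; -71/32 } R={ -35/16; -17/8; -2; -1; 0 } → -141/64
step 10: add Red to get RRRBBBRRBR; options L={ -3; -5/2; -9/4; -71/32 } R={ -141/64; -35/16; -17/8; -2; -1; 0 } → -283/128
step 11: add Blue to get RRRBBBRRBRB; options L={ -3; -5/2; -9/4; -71/32; -283/128 } R={ -141/64; -35/16; -17/8; -2; -1; 0 } → -565/256
step 12: add Blue to get RRRBBBRRBRBB; options L={ -3; -5/2; -9/4; -71/32; -283/128; -565/256 } R={ -141/64; -35/16; -17/8; -2; -1; 0 } → -1129/512
step 13: add Red to get RRRBBBRRBRBBR; options L={ -3; -5/2; -9/4; -71/32; -283/128; -565/256 } R={ -1129/512; -141/64; -35/16; -17/8; -2; -1; 0 } → -2259/1024
step 14: add Red to get RRRBBBRRBRBBRR; options L={ -3; -5/2; -9/4; -71/32; -283/128; -565/256 } R={ -2259/1024; -1129/512; -141/64; -35/16; -17/8; -2; -1; 0 } → -4519/2048
step 15: add Red to get RRRBBBRRBRBBRRR; options L={ -3; -5/2; -9/4; -71/32; -283/128; -565/256 } R={ -4519/2048; -2259/1024; -1129/512; -141/64; -35/16; -17/8; -2; -1; 0 } → -9039/4096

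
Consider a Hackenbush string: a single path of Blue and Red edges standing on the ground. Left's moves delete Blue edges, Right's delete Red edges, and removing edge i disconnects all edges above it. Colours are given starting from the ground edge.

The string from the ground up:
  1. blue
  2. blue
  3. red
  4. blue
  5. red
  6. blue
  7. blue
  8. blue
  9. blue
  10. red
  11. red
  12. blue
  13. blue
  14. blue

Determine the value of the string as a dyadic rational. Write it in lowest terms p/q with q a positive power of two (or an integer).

7119/4096

Prefix values for blue blue red blue red blue blue blue blue red red blue blue blue via {L|R} + simplicity:
step 1: add blue to get b; options L={ 0 } R={ (no moves) } ⇒ 1
step 2: add blue to get bb; options L={ 0, 1 } R={ (no moves) } ⇒ 2
step 3: add red to get bbr; options L={ 0, 1 } R={ 2 } ⇒ 3/2
step 4: add blue to get bbrb; options L={ 0, 1, 3/2 } R={ 2 } ⇒ 7/4
step 5: add red to get bbrbr; options L={ 0, 1, 3/2 } R={ 7/4, 2 } ⇒ 13/8
step 6: add blue to get bbrbrb; options L={ 0, 1, 3/2, 13/8 } R={ 7/4, 2 } ⇒ 27/16
step 7: add blue to get bbrbrbb; options L={ 0, 1, 3/2, 13/8, 27/16 } R={ 7/4, 2 } ⇒ 55/32
step 8: add blue to get bbrbrbbb; options L={ 0, 1, 3/2, 13/8, 27/16, 55/32 } R={ 7/4, 2 } ⇒ 111/64
step 9: add blue to get bbrbrbbbb; options L={ 0, 1, 3/2, 13/8, 27/16, 55/32, 111/64 } R={ 7/4, 2 } ⇒ 223/128
step 10: add red to get bbrbrbbbbr; options L={ 0, 1, 3/2, 13/8, 27/16, 55/32, 111/64 } R={ 223/128, 7/4, 2 } ⇒ 445/256
step 11: add red to get bbrbrbbbbrr; options L={ 0, 1, 3/2, 13/8, 27/16, 55/32, 111/64 } R={ 445/256, 223/128, 7/4, 2 } ⇒ 889/512
step 12: add blue to get bbrbrbbbbrrb; options L={ 0, 1, 3/2, 13/8, 27/16, 55/32, 111/64, 889/512 } R={ 445/256, 223/128, 7/4, 2 } ⇒ 1779/1024
step 13: add blue to get bbrbrbbbbrrbb; options L={ 0, 1, 3/2, 13/8, 27/16, 55/32, 111/64, 889/512, 1779/1024 } R={ 445/256, 223/128, 7/4, 2 } ⇒ 3559/2048
step 14: add blue to get bbrbrbbbbrrbbb; options L={ 0, 1, 3/2, 13/8, 27/16, 55/32, 111/64, 889/512, 1779/1024, 3559/2048 } R={ 445/256, 223/128, 7/4, 2 } ⇒ 7119/4096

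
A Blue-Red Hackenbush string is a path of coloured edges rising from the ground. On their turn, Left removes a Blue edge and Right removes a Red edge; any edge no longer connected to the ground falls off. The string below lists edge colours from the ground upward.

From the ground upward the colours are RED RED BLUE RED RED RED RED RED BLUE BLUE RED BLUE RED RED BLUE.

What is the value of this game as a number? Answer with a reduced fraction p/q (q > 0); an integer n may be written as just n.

Prefix values for RED RED BLUE RED RED RED RED RED BLUE BLUE RED BLUE RED RED BLUE via {L|R} + simplicity:
step 1: add RED to get R; options L={ — } R={ 0 } = -1
step 2: add RED to get RR; options L={ — } R={ -1 0 } = -2
step 3: add BLUE to get RRB; options L={ -2 } R={ -1 0 } = -3/2
step 4: add RED to get RRBR; options L={ -2 } R={ -3/2 -1 0 } = -7/4
step 5: add RED to get RRBRR; options L={ -2 } R={ -7/4 -3/2 -1 0 } = -15/8
step 6: add RED to get RRBRRR; options L={ -2 } R={ -15/8 -7/4 -3/2 -1 0 } = -31/16
step 7: add RED to get RRBRRRR; options L={ -2 } R={ -31/16 -15/8 -7/4 -3/2 -1 0 } = -63/32
step 8: add RED to get RRBRRRRR; options L={ -2 } R={ -63/32 -31/16 -15/8 -7/4 -3/2 -1 0 } = -127/64
step 9: add BLUE to get RRBRRRRRB; options L={ -2 -127/64 } R={ -63/32 -31/16 -15/8 -7/4 -3/2 -1 0 } = -253/128
step 10: add BLUE to get RRBRRRRRBB; options L={ -2 -127/64 -253/128 } R={ -63/32 -31/16 -15/8 -7/4 -3/2 -1 0 } = -505/256
step 11: add RED to get RRBRRRRRBBR; options L={ -2 -127/64 -253/128 } R={ -505/256 -63/32 -31/16 -15/8 -7/4 -3/2 -1 0 } = -1011/512
step 12: add BLUE to get RRBRRRRRBBRB; options L={ -2 -127/64 -253/128 -1011/512 } R={ -505/256 -63/32 -31/16 -15/8 -7/4 -3/2 -1 0 } = -2021/1024
step 13: add RED to get RRBRRRRRBBRBR; options L={ -2 -127/64 -253/128 -1011/512 } R={ -2021/1024 -505/256 -63/32 -31/16 -15/8 -7/4 -3/2 -1 0 } = -4043/2048
step 14: add RED to get RRBRRRRRBBRBRR; options L={ -2 -127/64 -253/128 -1011/512 } R={ -4043/2048 -2021/1024 -505/256 -63/32 -31/16 -15/8 -7/4 -3/2 -1 0 } = -8087/4096
step 15: add BLUE to get RRBRRRRRBBRBRRB; options L={ -2 -127/64 -253/128 -1011/512 -8087/4096 } R={ -4043/2048 -2021/1024 -505/256 -63/32 -31/16 -15/8 -7/4 -3/2 -1 0 } = -16173/8192

-16173/8192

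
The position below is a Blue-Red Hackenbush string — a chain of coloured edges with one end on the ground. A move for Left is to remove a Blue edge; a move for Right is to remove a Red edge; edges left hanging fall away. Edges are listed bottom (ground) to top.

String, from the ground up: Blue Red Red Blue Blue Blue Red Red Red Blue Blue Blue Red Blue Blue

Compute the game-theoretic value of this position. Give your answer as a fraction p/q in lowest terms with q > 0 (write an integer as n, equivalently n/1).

val(B) = { 0 |  } ⇒ 1
val(BR) = { 0 | 1 } ⇒ 1/2
val(BRR) = { 0 | 1/2,1 } ⇒ 1/4
val(BRRB) = { 0,1/4 | 1/2,1 } ⇒ 3/8
val(BRRBB) = { 0,1/4,3/8 | 1/2,1 } ⇒ 7/16
val(BRRBBB) = { 0,1/4,3/8,7/16 | 1/2,1 } ⇒ 15/32
val(BRRBBBR) = { 0,1/4,3/8,7/16 | 15/32,1/2,1 } ⇒ 29/64
val(BRRBBBRR) = { 0,1/4,3/8,7/16 | 29/64,15/32,1/2,1 } ⇒ 57/128
val(BRRBBBRRR) = { 0,1/4,3/8,7/16 | 57/128,29/64,15/32,1/2,1 } ⇒ 113/256
val(BRRBBBRRRB) = { 0,1/4,3/8,7/16,113/256 | 57/128,29/64,15/32,1/2,1 } ⇒ 227/512
val(BRRBBBRRRBB) = { 0,1/4,3/8,7/16,113/256,227/512 | 57/128,29/64,15/32,1/2,1 } ⇒ 455/1024
val(BRRBBBRRRBBB) = { 0,1/4,3/8,7/16,113/256,227/512,455/1024 | 57/128,29/64,15/32,1/2,1 } ⇒ 911/2048
val(BRRBBBRRRBBBR) = { 0,1/4,3/8,7/16,113/256,227/512,455/1024 | 911/2048,57/128,29/64,15/32,1/2,1 } ⇒ 1821/4096
val(BRRBBBRRRBBBRB) = { 0,1/4,3/8,7/16,113/256,227/512,455/1024,1821/4096 | 911/2048,57/128,29/64,15/32,1/2,1 } ⇒ 3643/8192
val(BRRBBBRRRBBBRBB) = { 0,1/4,3/8,7/16,113/256,227/512,455/1024,1821/4096,3643/8192 | 911/2048,57/128,29/64,15/32,1/2,1 } ⇒ 7287/16384

7287/16384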